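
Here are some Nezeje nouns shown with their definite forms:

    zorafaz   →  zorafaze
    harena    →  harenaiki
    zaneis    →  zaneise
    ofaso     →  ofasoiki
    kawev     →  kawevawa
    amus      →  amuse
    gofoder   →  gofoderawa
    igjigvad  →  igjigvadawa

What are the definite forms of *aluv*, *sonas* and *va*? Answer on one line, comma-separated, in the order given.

aluvawa, sonase, vaiki

The suffix is conditioned by the final sound: -e when the stem ends in a sibilant (*zorafaz*, *zaneis*, *amus*); -awa when the stem ends in a non-sibilant consonant (*kawev*, *gofoder*, *igjigvad*); -iki when the stem ends in a vowel (*harena*, *ofaso*).
Since the final sound of *aluv* is /v/ (a non-sibilant consonant), it takes -awa, giving *aluvawa*.
Since the final sound of *sonas* is /s/ (a sibilant), it takes -e, giving *sonase*.
*va* — final sound /a/ (a vowel) → -iki → *vaiki*.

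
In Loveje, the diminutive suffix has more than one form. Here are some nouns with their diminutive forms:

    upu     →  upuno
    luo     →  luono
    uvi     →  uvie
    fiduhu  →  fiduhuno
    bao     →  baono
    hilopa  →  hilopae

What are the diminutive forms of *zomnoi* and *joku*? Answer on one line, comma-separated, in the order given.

The suffix is conditioned by the last vowel: -no when the last vowel of the stem is a rounded vowel (*upu*, *luo*, *fiduhu*, *bao*); -e when the last vowel of the stem is an unrounded vowel (*uvi*, *hilopa*).
*zomnoi* — last vowel /i/ (an unrounded vowel) → -e → *zomnoie*.
Since the last vowel of *joku* is /u/ (a rounded vowel), it takes -no, giving *jokuno*.

zomnoie, jokuno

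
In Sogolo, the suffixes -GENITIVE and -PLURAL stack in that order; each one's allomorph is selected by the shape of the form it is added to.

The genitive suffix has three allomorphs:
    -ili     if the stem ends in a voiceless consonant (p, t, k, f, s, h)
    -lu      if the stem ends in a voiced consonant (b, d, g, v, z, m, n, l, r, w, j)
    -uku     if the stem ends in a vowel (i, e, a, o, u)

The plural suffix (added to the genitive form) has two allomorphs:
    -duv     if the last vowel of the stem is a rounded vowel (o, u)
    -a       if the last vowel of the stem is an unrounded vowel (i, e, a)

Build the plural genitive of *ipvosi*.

ipvosiukuduv

*ipvosi* — final sound /i/ (a vowel) → -uku → *ipvosiuku*.
The last vowel of the genitive form *ipvosiuku* is /u/, which is a rounded vowel, so the plural suffix is -duv, giving *ipvosiukuduv*.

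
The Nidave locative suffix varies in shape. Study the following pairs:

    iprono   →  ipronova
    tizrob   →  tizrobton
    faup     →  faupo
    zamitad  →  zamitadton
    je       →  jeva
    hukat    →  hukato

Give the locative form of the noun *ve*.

The pattern is voicing of the final sound: -o when the stem ends in a voiceless consonant (*faup*, *hukat*); -ton when the stem ends in a voiced consonant (*tizrob*, *zamitad*); -va when the stem ends in a vowel (*iprono*, *je*).
The final sound of *ve* is /e/, which is a vowel, so the suffix is -va, giving *veva*.

veva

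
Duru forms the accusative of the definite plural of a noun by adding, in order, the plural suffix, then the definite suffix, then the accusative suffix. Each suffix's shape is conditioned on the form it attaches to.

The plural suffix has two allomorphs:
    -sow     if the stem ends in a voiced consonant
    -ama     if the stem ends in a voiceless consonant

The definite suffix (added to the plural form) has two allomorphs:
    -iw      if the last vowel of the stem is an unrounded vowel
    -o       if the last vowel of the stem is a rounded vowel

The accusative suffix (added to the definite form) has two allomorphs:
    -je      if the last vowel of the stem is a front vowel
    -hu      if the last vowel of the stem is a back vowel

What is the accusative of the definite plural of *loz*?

lozsowohu

Since the final consonant of *loz* is /z/ (voiced), it takes -sow, giving *lozsow*.
The plural form *lozsow*: last vowel = /o/, a rounded vowel → -o → *lozsowo*.
The definite form *lozsowo*: last vowel = /o/, a back vowel → -hu → *lozsowohu*.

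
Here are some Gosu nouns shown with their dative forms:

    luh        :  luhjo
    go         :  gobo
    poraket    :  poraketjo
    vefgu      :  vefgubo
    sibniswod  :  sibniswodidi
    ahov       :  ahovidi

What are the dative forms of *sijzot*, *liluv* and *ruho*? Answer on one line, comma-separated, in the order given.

The pattern is voicing of the final sound: -jo when the stem ends in a voiceless consonant (*luh*, *poraket*); -idi when the stem ends in a voiced consonant (*sibniswod*, *ahov*); -bo when the stem ends in a vowel (*go*, *vefgu*).
The final sound of *sijzot* is /t/, which is a voiceless consonant, so the suffix is -jo, giving *sijzotjo*.
Since the final sound of *liluv* is /v/ (a voiced consonant), it takes -idi, giving *liluvidi*.
Since the final sound of *ruho* is /o/ (a vowel), it takes -bo, giving *ruhobo*.

sijzotjo, liluvidi, ruhobo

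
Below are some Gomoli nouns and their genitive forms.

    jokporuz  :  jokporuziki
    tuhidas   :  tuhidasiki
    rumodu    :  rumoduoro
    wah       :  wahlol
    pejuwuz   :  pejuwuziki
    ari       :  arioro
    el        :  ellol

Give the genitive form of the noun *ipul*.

ipullol

The alternation tracks the final sound of the stem — -iki when the stem ends in a sibilant (*jokporuz*, *tuhidas*, *pejuwuz*); -lol when the stem ends in a non-sibilant consonant (*wah*, *el*); -oro when the stem ends in a vowel (*rumodu*, *ari*).
Since the final sound of *ipul* is /l/ (a non-sibilant consonant), it takes -lol, giving *ipullol*.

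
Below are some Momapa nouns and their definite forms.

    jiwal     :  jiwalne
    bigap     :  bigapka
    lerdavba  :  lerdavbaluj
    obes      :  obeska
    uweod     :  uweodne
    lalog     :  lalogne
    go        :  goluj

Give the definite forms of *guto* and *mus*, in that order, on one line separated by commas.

gutoluj, muska

The pattern is voicing of the final sound: -ka when the stem ends in a voiceless consonant (*bigap*, *obes*); -ne when the stem ends in a voiced consonant (*jiwal*, *uweod*, *lalog*); -luj when the stem ends in a vowel (*lerdavba*, *go*).
*guto*: final sound = /o/, a vowel → -luj → *gutoluj*.
The final sound of *mus* is /s/, which is a voiceless consonant, so the suffix is -ka, giving *muska*.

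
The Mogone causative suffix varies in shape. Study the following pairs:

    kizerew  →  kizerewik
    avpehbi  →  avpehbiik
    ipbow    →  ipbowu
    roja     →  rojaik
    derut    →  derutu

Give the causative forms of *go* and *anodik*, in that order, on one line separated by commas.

gou, anodikik

The pattern is rounding harmony: -u when the last vowel of the stem is a rounded vowel (*ipbow*, *derut*); -ik when the last vowel of the stem is an unrounded vowel (*kizerew*, *avpehbi*, *roja*).
Since the last vowel of *go* is /o/ (a rounded vowel), it takes -u, giving *gou*.
Since the last vowel of *anodik* is /i/ (an unrounded vowel), it takes -ik, giving *anodikik*.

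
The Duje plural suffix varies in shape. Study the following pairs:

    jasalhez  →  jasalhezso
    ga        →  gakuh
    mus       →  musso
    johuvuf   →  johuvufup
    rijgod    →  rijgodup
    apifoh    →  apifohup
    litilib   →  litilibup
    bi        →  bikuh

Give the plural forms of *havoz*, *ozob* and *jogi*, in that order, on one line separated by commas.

Looking at the final sound of each stem: -so when the stem ends in a sibilant (*jasalhez*, *mus*); -up when the stem ends in a non-sibilant consonant (*johuvuf*, *rijgod*, *apifoh*, *litilib*); -kuh when the stem ends in a vowel (*ga*, *bi*).
The final sound of *havoz* is /z/, which is a sibilant, so the suffix is -so, giving *havozso*.
*ozob* — final sound /b/ (a non-sibilant consonant) → -up → *ozobup*.
*jogi* — final sound /i/ (a vowel) → -kuh → *jogikuh*.

havozso, ozobup, jogikuh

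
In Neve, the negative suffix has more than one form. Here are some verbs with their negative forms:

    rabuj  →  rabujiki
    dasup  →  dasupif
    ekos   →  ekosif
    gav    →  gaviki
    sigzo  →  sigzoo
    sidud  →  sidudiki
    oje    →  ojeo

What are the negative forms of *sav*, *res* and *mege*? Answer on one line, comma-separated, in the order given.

Looking at the final sound of each stem: -if when the stem ends in a voiceless consonant (*dasup*, *ekos*); -iki when the stem ends in a voiced consonant (*rabuj*, *gav*, *sidud*); -o when the stem ends in a vowel (*sigzo*, *oje*).
*sav* — final sound /v/ (a voiced consonant) → -iki → *saviki*.
*res* — final sound /s/ (a voiceless consonant) → -if → *resif*.
Since the final sound of *mege* is /e/ (a vowel), it takes -o, giving *megeo*.

saviki, resif, megeo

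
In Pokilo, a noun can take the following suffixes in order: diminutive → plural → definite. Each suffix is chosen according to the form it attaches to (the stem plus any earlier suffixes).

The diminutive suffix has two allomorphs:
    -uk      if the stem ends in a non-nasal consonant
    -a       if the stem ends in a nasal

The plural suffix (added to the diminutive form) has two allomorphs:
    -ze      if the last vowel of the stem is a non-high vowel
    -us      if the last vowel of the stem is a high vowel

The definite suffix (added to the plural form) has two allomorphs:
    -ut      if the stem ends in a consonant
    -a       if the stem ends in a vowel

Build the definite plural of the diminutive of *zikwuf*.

The final consonant of *zikwuf* is /f/, which is non-nasal, so the diminutive suffix is -uk, giving *zikwufuk*.
Since the last vowel of the diminutive form *zikwufuk* is /u/ (a high vowel), it takes -us, giving *zikwufukus*.
The final sound of the plural form *zikwufukus* is /s/, which is a consonant, so the definite suffix is -ut, giving *zikwufukusut*.

zikwufukusut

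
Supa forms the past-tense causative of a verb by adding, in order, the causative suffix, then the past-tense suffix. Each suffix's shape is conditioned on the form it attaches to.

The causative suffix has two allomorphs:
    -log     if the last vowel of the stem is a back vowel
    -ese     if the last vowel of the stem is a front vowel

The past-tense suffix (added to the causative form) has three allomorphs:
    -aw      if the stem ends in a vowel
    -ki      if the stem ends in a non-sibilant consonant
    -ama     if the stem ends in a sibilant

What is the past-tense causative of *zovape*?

zovapeeseaw

*zovape*: last vowel = /e/, a front vowel → -ese → *zovapeese*.
The final sound of the causative form *zovapeese* is /e/, which is a vowel, so the past-tense suffix is -aw, giving *zovapeeseaw*.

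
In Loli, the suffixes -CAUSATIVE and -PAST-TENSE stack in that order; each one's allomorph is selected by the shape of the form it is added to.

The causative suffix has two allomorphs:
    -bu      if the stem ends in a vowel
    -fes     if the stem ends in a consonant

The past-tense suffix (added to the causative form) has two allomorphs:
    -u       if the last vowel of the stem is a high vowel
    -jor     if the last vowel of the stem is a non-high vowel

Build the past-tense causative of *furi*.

furibuu

*furi*: final sound = /i/, a vowel → -bu → *furibu*.
The causative form *furibu* — last vowel /u/ (a high vowel) → -u → *furibuu*.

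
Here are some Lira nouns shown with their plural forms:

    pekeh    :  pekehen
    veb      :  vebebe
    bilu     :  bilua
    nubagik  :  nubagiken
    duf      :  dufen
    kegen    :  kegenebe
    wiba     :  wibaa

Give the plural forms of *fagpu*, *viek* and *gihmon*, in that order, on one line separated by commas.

fagpua, vieken, gihmonebe

The suffix is conditioned by the final sound: -en when the stem ends in a voiceless consonant (*pekeh*, *nubagik*, *duf*); -ebe when the stem ends in a voiced consonant (*veb*, *kegen*); -a when the stem ends in a vowel (*bilu*, *wiba*).
The final sound of *fagpu* is /u/, which is a vowel, so the suffix is -a, giving *fagpua*.
*viek*: final sound = /k/, a voiceless consonant → -en → *vieken*.
The final sound of *gihmon* is /n/, which is a voiced consonant, so the suffix is -ebe, giving *gihmonebe*.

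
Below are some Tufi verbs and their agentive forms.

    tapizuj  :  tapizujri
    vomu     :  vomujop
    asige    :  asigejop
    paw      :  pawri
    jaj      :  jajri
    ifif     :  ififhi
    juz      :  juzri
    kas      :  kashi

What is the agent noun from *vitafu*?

The suffix is conditioned by the final sound: -hi when the stem ends in a voiceless consonant (*ifif*, *kas*); -ri when the stem ends in a voiced consonant (*tapizuj*, *paw*, *jaj*, *juz*); -jop when the stem ends in a vowel (*vomu*, *asige*).
*vitafu*: final sound = /u/, a vowel → -jop → *vitafujop*.

vitafujop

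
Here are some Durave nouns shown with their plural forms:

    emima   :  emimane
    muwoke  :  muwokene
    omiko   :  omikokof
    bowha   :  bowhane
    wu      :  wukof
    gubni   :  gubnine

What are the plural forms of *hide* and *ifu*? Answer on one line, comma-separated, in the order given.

Looking at the last vowel of each stem: -kof when the last vowel of the stem is a rounded vowel (*omiko*, *wu*); -ne when the last vowel of the stem is an unrounded vowel (*emima*, *muwoke*, *bowha*, *gubni*).
*hide*: last vowel = /e/, an unrounded vowel → -ne → *hidene*.
*ifu*: last vowel = /u/, a rounded vowel → -kof → *ifukof*.

hidene, ifukof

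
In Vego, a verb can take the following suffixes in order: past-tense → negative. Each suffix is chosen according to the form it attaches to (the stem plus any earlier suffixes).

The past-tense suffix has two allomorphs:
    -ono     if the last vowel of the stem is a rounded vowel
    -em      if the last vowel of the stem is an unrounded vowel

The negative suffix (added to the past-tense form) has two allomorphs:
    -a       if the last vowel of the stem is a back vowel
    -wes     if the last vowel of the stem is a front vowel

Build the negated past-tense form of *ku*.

The last vowel of *ku* is /u/, which is a rounded vowel, so the past-tense suffix is -ono, giving *kuono*.
Since the last vowel of the past-tense form *kuono* is /o/ (a back vowel), it takes -a, giving *kuonoa*.

kuonoa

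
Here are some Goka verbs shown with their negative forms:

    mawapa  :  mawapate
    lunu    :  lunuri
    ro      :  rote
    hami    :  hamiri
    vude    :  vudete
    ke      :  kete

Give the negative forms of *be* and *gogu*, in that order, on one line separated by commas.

bete, goguri

The suffix is conditioned by the last vowel: -ri when the last vowel of the stem is a high vowel (*lunu*, *hami*); -te when the last vowel of the stem is a non-high vowel (*mawapa*, *ro*, *vude*, *ke*).
The last vowel of *be* is /e/, which is a non-high vowel, so the suffix is -te, giving *bete*.
*gogu*: last vowel = /u/, a high vowel → -ri → *goguri*.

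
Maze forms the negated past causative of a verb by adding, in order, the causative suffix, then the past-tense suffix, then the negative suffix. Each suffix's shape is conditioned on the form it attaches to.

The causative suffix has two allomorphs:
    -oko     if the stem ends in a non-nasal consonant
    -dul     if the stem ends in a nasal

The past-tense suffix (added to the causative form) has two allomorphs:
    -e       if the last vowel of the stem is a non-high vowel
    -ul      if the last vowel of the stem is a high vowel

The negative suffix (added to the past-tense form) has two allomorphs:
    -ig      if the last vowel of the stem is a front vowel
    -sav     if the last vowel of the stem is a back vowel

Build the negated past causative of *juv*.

juvokoeig

The final consonant of *juv* is /v/, which is non-nasal, so the causative suffix is -oko, giving *juvoko*.
Since the last vowel of the causative form *juvoko* is /o/ (a non-high vowel), it takes -e, giving *juvokoe*.
The last vowel of the past-tense form *juvokoe* is /e/, which is a front vowel, so the negative suffix is -ig, giving *juvokoeig*.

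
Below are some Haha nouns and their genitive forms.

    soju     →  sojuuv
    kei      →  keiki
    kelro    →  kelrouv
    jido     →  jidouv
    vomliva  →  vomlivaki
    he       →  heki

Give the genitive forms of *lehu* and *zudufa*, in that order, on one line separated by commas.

The alternation tracks the last vowel of the stem — -uv when the last vowel of the stem is a rounded vowel (*soju*, *kelro*, *jido*); -ki when the last vowel of the stem is an unrounded vowel (*kei*, *vomliva*, *he*).
The last vowel of *lehu* is /u/, which is a rounded vowel, so the suffix is -uv, giving *lehuuv*.
The last vowel of *zudufa* is /a/, which is an unrounded vowel, so the suffix is -ki, giving *zudufaki*.

lehuuv, zudufaki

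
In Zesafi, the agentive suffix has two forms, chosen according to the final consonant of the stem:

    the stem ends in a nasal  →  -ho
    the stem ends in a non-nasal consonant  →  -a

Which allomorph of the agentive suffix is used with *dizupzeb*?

-a

*dizupzeb*: final consonant = /b/, non-nasal → -a.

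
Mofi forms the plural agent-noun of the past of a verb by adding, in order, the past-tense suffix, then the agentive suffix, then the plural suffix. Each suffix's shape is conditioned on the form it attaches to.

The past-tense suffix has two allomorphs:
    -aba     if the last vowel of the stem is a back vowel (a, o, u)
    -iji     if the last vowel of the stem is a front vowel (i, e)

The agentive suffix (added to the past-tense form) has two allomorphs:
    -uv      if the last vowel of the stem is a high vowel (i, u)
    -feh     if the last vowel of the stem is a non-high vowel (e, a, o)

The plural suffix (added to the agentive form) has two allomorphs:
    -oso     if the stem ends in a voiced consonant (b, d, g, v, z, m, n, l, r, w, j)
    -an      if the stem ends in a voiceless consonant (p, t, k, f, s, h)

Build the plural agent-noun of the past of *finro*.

*finro*: last vowel = /o/, a back vowel → -aba → *finroaba*.
The past-tense form *finroaba*: last vowel = /a/, a non-high vowel → -feh → *finroabafeh*.
The agentive form *finroabafeh*: final consonant = /h/, voiceless → -an → *finroabafehan*.

finroabafehan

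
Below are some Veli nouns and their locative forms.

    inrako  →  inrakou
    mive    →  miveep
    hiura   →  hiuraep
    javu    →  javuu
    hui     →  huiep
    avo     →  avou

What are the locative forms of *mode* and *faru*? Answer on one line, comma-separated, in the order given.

The pattern is rounding harmony: -u when the last vowel of the stem is a rounded vowel (*inrako*, *javu*, *avo*); -ep when the last vowel of the stem is an unrounded vowel (*mive*, *hiura*, *hui*).
The last vowel of *mode* is /e/, which is an unrounded vowel, so the suffix is -ep, giving *modeep*.
Since the last vowel of *faru* is /u/ (a rounded vowel), it takes -u, giving *faruu*.

modeep, faruu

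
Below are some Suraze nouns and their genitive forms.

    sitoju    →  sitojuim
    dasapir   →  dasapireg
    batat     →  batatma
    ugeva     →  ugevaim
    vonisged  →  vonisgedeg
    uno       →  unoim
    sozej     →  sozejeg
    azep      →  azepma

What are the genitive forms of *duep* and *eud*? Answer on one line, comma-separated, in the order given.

The pattern is voicing of the final sound: -ma when the stem ends in a voiceless consonant (*batat*, *azep*); -eg when the stem ends in a voiced consonant (*dasapir*, *vonisged*, *sozej*); -im when the stem ends in a vowel (*sitoju*, *ugeva*, *uno*).
The final sound of *duep* is /p/, which is a voiceless consonant, so the suffix is -ma, giving *duepma*.
The final sound of *eud* is /d/, which is a voiced consonant, so the suffix is -eg, giving *eudeg*.

duepma, eudeg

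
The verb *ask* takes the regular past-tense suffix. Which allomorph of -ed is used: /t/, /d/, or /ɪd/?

The stem *ask* ends in a voiceless consonant other than /t/.
The -ed suffix is realized as /ɪd/ after /t, d/; as /t/ after other voiceless consonants; and as /d/ after other voiced sounds.
So -ed on *ask* is pronounced /t/.

/t/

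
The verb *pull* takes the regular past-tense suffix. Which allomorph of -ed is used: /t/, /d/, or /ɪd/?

The stem *pull* ends in a voiced sound other than /d/.
The -ed suffix is realized as /ɪd/ after /t, d/; as /t/ after other voiceless consonants; and as /d/ after other voiced sounds.
So -ed on *pull* is pronounced /d/.

/d/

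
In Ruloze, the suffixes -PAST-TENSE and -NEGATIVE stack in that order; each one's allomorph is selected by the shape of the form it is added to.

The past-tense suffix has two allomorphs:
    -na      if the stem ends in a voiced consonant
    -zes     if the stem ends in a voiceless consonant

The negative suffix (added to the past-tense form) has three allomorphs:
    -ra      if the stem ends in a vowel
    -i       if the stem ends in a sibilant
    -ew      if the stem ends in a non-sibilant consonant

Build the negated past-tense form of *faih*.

*faih* — final consonant /h/ (voiceless) → -zes → *faihzes*.
The past-tense form *faihzes*: final sound = /s/, a sibilant → -i → *faihzesi*.

faihzesi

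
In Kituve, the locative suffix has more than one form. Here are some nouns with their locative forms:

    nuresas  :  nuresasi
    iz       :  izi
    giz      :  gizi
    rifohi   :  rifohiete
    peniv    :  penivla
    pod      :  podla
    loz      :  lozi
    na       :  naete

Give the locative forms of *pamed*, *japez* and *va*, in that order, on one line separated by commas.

The alternation tracks the final sound of the stem — -i when the stem ends in a sibilant (*nuresas*, *iz*, *giz*, *loz*); -la when the stem ends in a non-sibilant consonant (*peniv*, *pod*); -ete when the stem ends in a vowel (*rifohi*, *na*).
*pamed*: final sound = /d/, a non-sibilant consonant → -la → *pamedla*.
Since the final sound of *japez* is /z/ (a sibilant), it takes -i, giving *japezi*.
The final sound of *va* is /a/, which is a vowel, so the suffix is -ete, giving *vaete*.

pamedla, japezi, vaete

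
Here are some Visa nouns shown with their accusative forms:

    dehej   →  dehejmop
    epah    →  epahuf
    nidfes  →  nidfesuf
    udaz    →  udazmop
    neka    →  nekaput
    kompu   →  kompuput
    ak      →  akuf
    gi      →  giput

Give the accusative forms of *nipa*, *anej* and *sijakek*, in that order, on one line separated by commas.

Looking at the final sound of each stem: -uf when the stem ends in a voiceless consonant (*epah*, *nidfes*, *ak*); -mop when the stem ends in a voiced consonant (*dehej*, *udaz*); -put when the stem ends in a vowel (*neka*, *kompu*, *gi*).
*nipa* — final sound /a/ (a vowel) → -put → *nipaput*.
*anej* — final sound /j/ (a voiced consonant) → -mop → *anejmop*.
*sijakek*: final sound = /k/, a voiceless consonant → -uf → *sijakekuf*.

nipaput, anejmop, sijakekuf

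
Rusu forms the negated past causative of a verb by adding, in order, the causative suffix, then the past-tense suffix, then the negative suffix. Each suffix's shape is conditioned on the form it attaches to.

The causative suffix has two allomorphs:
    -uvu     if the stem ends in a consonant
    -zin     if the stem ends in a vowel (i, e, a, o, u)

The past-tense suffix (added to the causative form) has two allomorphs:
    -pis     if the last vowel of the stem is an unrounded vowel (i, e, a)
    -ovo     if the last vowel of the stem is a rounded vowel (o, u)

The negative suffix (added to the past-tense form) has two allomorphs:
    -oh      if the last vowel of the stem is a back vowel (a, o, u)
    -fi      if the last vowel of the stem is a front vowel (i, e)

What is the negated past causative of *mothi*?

mothizinpisfi

*mothi*: final sound = /i/, a vowel → -zin → *mothizin*.
The causative form *mothizin* — last vowel /i/ (an unrounded vowel) → -pis → *mothizinpis*.
Since the last vowel of the past-tense form *mothizinpis* is /i/ (a front vowel), it takes -fi, giving *mothizinpisfi*.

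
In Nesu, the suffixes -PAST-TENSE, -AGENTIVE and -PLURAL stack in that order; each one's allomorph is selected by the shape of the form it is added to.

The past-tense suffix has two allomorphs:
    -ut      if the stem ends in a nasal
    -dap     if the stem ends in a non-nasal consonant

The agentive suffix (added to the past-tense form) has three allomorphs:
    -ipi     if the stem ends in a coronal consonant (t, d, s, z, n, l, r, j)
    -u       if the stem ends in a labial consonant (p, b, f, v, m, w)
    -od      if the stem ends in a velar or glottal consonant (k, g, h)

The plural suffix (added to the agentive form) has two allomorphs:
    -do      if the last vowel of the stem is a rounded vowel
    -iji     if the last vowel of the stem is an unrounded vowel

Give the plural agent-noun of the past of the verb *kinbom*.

kinbomutipiiji

*kinbom* — final consonant /m/ (a nasal) → -ut → *kinbomut*.
Since the final consonant of the past-tense form *kinbomut* is /t/ (coronal), it takes -ipi, giving *kinbomutipi*.
The agentive form *kinbomutipi*: last vowel = /i/, an unrounded vowel → -iji → *kinbomutipiiji*.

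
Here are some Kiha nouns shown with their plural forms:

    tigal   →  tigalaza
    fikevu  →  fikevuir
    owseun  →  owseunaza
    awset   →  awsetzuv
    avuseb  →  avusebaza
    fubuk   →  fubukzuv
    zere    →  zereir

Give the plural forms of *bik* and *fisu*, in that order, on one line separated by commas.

bikzuv, fisuir

The alternation tracks the final sound of the stem — -zuv when the stem ends in a voiceless consonant (*awset*, *fubuk*); -aza when the stem ends in a voiced consonant (*tigal*, *owseun*, *avuseb*); -ir when the stem ends in a vowel (*fikevu*, *zere*).
Since the final sound of *bik* is /k/ (a voiceless consonant), it takes -zuv, giving *bikzuv*.
The final sound of *fisu* is /u/, which is a vowel, so the suffix is -ir, giving *fisuir*.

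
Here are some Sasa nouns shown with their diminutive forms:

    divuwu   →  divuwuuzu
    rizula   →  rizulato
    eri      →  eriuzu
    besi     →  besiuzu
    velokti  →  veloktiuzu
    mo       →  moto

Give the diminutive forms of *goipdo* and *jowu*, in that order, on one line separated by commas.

goipdoto, jowuuzu

The suffix is conditioned by the last vowel: -uzu when the last vowel of the stem is a high vowel (*divuwu*, *eri*, *besi*, *velokti*); -to when the last vowel of the stem is a non-high vowel (*rizula*, *mo*).
The last vowel of *goipdo* is /o/, which is a non-high vowel, so the suffix is -to, giving *goipdoto*.
The last vowel of *jowu* is /u/, which is a high vowel, so the suffix is -uzu, giving *jowuuzu*.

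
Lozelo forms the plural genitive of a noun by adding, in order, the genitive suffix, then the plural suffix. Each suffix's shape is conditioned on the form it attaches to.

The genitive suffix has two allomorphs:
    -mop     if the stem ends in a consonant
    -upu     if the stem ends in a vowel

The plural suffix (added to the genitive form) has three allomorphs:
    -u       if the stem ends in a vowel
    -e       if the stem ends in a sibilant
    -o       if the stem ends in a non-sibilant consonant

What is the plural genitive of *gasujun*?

gasujunmopo

The final sound of *gasujun* is /n/, which is a consonant, so the genitive suffix is -mop, giving *gasujunmop*.
Since the final sound of the genitive form *gasujunmop* is /p/ (a non-sibilant consonant), it takes -o, giving *gasujunmopo*.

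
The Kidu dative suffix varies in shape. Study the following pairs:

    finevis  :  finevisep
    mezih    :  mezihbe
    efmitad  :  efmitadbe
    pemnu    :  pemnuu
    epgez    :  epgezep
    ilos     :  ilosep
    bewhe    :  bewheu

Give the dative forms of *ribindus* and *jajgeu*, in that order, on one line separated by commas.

Looking at the final sound of each stem: -ep when the stem ends in a sibilant (*finevis*, *epgez*, *ilos*); -be when the stem ends in a non-sibilant consonant (*mezih*, *efmitad*); -u when the stem ends in a vowel (*pemnu*, *bewhe*).
*ribindus* — final sound /s/ (a sibilant) → -ep → *ribindusep*.
The final sound of *jajgeu* is /u/, which is a vowel, so the suffix is -u, giving *jajgeuu*.

ribindusep, jajgeuu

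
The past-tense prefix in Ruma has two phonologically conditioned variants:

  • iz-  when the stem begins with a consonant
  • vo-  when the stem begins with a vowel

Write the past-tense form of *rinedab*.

*rinedab*: first sound = /r/, a consonant → iz- → *izrinedab*.

izrinedab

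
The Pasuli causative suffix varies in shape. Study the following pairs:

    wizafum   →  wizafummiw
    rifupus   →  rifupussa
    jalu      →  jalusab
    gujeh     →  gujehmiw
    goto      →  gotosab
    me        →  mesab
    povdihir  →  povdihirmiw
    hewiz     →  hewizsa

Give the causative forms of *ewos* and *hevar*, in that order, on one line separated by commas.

The suffix is conditioned by the final sound: -sa when the stem ends in a sibilant (*rifupus*, *hewiz*); -miw when the stem ends in a non-sibilant consonant (*wizafum*, *gujeh*, *povdihir*); -sab when the stem ends in a vowel (*jalu*, *goto*, *me*).
*ewos*: final sound = /s/, a sibilant → -sa → *ewossa*.
*hevar* — final sound /r/ (a non-sibilant consonant) → -miw → *hevarmiw*.

ewossa, hevarmiw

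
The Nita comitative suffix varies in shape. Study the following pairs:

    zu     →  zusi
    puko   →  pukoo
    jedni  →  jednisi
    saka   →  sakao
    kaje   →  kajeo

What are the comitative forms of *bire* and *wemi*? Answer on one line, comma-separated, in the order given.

The suffix is conditioned by the last vowel: -si when the last vowel of the stem is a high vowel (*zu*, *jedni*); -o when the last vowel of the stem is a non-high vowel (*puko*, *saka*, *kaje*).
The last vowel of *bire* is /e/, which is a non-high vowel, so the suffix is -o, giving *bireo*.
*wemi*: last vowel = /i/, a high vowel → -si → *wemisi*.

bireo, wemisi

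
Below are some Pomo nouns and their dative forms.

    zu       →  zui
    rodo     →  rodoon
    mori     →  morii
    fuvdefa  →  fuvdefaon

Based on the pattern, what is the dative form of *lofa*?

The pattern is height harmony: -i when the last vowel of the stem is a high vowel (*zu*, *mori*); -on when the last vowel of the stem is a non-high vowel (*rodo*, *fuvdefa*).
*lofa* — last vowel /a/ (a non-high vowel) → -on → *lofaon*.

lofaon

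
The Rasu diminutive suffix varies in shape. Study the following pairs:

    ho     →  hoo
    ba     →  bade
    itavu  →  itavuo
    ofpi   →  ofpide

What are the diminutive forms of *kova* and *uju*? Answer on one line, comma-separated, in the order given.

kovade, ujuo

The alternation tracks the last vowel of the stem — -o when the last vowel of the stem is a rounded vowel (*ho*, *itavu*); -de when the last vowel of the stem is an unrounded vowel (*ba*, *ofpi*).
*kova* — last vowel /a/ (an unrounded vowel) → -de → *kovade*.
*uju*: last vowel = /u/, a rounded vowel → -o → *ujuo*.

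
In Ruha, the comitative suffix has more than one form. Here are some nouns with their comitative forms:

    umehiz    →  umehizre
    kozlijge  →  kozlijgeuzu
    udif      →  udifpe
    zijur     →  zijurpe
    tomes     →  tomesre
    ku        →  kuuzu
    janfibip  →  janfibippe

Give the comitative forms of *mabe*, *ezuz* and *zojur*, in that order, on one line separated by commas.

Looking at the final sound of each stem: -re when the stem ends in a sibilant (*umehiz*, *tomes*); -pe when the stem ends in a non-sibilant consonant (*udif*, *zijur*, *janfibip*); -uzu when the stem ends in a vowel (*kozlijge*, *ku*).
The final sound of *mabe* is /e/, which is a vowel, so the suffix is -uzu, giving *mabeuzu*.
*ezuz*: final sound = /z/, a sibilant → -re → *ezuzre*.
*zojur*: final sound = /r/, a non-sibilant consonant → -pe → *zojurpe*.

mabeuzu, ezuzre, zojurpe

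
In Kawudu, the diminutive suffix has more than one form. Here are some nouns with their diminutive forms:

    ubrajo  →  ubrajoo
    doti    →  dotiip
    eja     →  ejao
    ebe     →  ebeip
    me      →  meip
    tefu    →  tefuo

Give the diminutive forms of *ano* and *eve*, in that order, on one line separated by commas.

The pattern is front/back vowel harmony: -ip when the last vowel of the stem is a front vowel (*doti*, *ebe*, *me*); -o when the last vowel of the stem is a back vowel (*ubrajo*, *eja*, *tefu*).
*ano* — last vowel /o/ (a back vowel) → -o → *anoo*.
*eve* — last vowel /e/ (a front vowel) → -ip → *eveip*.

anoo, eveip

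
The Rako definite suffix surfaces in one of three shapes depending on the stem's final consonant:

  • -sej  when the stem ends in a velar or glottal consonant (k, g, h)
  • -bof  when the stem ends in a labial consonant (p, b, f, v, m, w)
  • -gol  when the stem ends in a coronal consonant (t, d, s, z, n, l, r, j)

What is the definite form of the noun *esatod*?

*esatod* — final consonant /d/ (coronal) → -gol → *esatodgol*.

esatodgol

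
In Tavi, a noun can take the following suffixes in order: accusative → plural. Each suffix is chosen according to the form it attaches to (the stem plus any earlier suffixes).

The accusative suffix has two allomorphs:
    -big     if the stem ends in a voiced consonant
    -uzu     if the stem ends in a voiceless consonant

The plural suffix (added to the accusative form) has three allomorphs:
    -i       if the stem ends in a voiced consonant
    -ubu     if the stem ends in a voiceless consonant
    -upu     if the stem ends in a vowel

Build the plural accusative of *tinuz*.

tinuzbigi

Since the final consonant of *tinuz* is /z/ (voiced), it takes -big, giving *tinuzbig*.
The accusative form *tinuzbig* — final sound /g/ (a voiced consonant) → -i → *tinuzbigi*.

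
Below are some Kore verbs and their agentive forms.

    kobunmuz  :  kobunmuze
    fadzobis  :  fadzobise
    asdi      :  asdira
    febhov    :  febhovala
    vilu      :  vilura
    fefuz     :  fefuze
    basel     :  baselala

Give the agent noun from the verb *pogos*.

Looking at the final sound of each stem: -e when the stem ends in a sibilant (*kobunmuz*, *fadzobis*, *fefuz*); -ala when the stem ends in a non-sibilant consonant (*febhov*, *basel*); -ra when the stem ends in a vowel (*asdi*, *vilu*).
*pogos* — final sound /s/ (a sibilant) → -e → *pogose*.

pogose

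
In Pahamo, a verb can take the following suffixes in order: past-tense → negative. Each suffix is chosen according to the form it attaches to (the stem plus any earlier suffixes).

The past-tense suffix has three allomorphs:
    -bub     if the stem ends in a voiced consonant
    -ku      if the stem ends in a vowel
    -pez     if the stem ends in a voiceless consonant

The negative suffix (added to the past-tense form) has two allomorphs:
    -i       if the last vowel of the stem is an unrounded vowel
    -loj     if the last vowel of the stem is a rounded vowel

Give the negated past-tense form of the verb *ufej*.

ufejbubloj

*ufej*: final sound = /j/, a voiced consonant → -bub → *ufejbub*.
Since the last vowel of the past-tense form *ufejbub* is /u/ (a rounded vowel), it takes -loj, giving *ufejbubloj*.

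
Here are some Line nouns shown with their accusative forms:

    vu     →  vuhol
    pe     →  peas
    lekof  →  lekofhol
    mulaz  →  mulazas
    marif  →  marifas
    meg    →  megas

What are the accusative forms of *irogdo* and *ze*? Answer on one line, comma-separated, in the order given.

The suffix is conditioned by the last vowel: -hol when the last vowel of the stem is a rounded vowel (*vu*, *lekof*); -as when the last vowel of the stem is an unrounded vowel (*pe*, *mulaz*, *marif*, *meg*).
*irogdo* — last vowel /o/ (a rounded vowel) → -hol → *irogdohol*.
*ze*: last vowel = /e/, an unrounded vowel → -as → *zeas*.

irogdohol, zeas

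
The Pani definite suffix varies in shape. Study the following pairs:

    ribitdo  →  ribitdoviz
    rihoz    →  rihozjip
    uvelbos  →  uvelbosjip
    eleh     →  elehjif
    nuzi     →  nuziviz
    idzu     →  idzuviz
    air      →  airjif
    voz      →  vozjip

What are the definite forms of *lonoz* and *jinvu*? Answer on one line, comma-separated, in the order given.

lonozjip, jinvuviz

The alternation tracks the final sound of the stem — -jip when the stem ends in a sibilant (*rihoz*, *uvelbos*, *voz*); -jif when the stem ends in a non-sibilant consonant (*eleh*, *air*); -viz when the stem ends in a vowel (*ribitdo*, *nuzi*, *idzu*).
Since the final sound of *lonoz* is /z/ (a sibilant), it takes -jip, giving *lonozjip*.
*jinvu* — final sound /u/ (a vowel) → -viz → *jinvuviz*.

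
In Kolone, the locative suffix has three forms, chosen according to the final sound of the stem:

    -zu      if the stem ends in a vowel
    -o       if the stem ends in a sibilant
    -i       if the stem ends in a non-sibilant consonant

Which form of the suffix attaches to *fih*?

-i

Since the final sound of *fih* is /h/ (a non-sibilant consonant), it takes -i.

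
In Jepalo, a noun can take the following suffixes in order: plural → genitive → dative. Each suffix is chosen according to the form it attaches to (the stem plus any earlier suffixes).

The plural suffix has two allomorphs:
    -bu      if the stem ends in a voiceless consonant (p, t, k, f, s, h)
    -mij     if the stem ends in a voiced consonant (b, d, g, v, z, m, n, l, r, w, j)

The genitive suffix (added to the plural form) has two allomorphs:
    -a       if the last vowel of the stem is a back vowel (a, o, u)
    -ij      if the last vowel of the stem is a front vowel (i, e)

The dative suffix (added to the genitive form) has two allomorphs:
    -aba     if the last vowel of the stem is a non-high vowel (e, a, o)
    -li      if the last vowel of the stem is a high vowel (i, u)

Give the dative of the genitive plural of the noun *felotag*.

The final consonant of *felotag* is /g/, which is voiced, so the plural suffix is -mij, giving *felotagmij*.
The last vowel of the plural form *felotagmij* is /i/, which is a front vowel, so the genitive suffix is -ij, giving *felotagmijij*.
The last vowel of the genitive form *felotagmijij* is /i/, which is a high vowel, so the dative suffix is -li, giving *felotagmijijli*.

felotagmijijli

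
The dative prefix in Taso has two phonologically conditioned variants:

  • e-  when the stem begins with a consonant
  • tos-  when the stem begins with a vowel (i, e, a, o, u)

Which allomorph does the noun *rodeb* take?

e-

Since the first sound of *rodeb* is /r/ (a consonant), it takes e-.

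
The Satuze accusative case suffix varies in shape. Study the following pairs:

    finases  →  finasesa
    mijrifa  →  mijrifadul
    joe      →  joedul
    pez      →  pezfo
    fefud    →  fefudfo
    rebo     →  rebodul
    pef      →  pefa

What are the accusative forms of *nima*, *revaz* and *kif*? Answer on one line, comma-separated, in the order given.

nimadul, revazfo, kifa

Looking at the final sound of each stem: -a when the stem ends in a voiceless consonant (*finases*, *pef*); -fo when the stem ends in a voiced consonant (*pez*, *fefud*); -dul when the stem ends in a vowel (*mijrifa*, *joe*, *rebo*).
*nima* — final sound /a/ (a vowel) → -dul → *nimadul*.
The final sound of *revaz* is /z/, which is a voiced consonant, so the suffix is -fo, giving *revazfo*.
*kif*: final sound = /f/, a voiceless consonant → -a → *kifa*.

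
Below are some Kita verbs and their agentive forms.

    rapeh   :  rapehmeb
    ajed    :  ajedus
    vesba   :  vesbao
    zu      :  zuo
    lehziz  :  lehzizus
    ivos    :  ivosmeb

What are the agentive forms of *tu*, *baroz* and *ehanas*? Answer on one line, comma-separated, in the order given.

tuo, barozus, ehanasmeb

The suffix is conditioned by the final sound: -meb when the stem ends in a voiceless consonant (*rapeh*, *ivos*); -us when the stem ends in a voiced consonant (*ajed*, *lehziz*); -o when the stem ends in a vowel (*vesba*, *zu*).
*tu*: final sound = /u/, a vowel → -o → *tuo*.
*baroz* — final sound /z/ (a voiced consonant) → -us → *barozus*.
Since the final sound of *ehanas* is /s/ (a voiceless consonant), it takes -meb, giving *ehanasmeb*.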